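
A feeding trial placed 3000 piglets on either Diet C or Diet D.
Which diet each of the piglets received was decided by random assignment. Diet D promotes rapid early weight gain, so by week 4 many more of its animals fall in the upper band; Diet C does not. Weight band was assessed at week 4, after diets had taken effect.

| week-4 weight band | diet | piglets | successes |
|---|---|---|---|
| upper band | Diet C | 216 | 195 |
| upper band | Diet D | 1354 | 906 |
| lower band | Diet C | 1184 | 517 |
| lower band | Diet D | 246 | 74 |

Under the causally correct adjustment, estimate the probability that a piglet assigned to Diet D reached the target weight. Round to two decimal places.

0.61

Diet C is higher inside every week-4 weight band stratum but Diet D is higher in aggregate. Whether to stratify depends on how week-4 weight band relates to the diet.
Stratifying would compare diets among piglets the diets themselves sorted into week-4 weight band groups — a form of selection on an intermediate. The unconditioned pooled rates give the total causal effect.
So P(outcome | do(Diet D)) is just the pooled rate for Diet D: 980/1600 = 0.613.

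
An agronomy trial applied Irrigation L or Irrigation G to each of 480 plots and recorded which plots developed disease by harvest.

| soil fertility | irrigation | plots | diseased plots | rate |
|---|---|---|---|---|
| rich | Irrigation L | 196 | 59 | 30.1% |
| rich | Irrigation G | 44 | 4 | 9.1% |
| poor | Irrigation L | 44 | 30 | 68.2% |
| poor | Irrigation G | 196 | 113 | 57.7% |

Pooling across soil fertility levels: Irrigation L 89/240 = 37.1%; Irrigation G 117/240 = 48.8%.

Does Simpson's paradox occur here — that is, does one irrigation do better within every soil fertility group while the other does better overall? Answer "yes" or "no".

Within each soil fertility level (rich 30.1% vs 9.1%; poor 68.2% vs 57.7%), Irrigation G has the lower rate every time. Pooled: 37.1% vs 48.8% — Irrigation L has the lower rate overall. The two comparisons disagree.

yes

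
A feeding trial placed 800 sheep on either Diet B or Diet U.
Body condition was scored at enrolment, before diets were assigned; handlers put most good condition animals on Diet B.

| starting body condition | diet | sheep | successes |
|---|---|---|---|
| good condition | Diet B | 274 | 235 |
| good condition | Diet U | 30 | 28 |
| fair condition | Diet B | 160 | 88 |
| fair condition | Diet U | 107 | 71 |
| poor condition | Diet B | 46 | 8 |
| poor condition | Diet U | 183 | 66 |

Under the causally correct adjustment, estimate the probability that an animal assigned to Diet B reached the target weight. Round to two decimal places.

The starting body condition-specific comparison favours Diet U throughout, but the pooled figures favour Diet B. The question is whether to condition on starting body condition.
The imbalance in starting body condition arose from how sheep were allocated, not from anything the diet did; and starting body condition independently affects the outcome. The pooled gap is confounded — condition on starting body condition.
Standardising Diet B to the population starting body condition mix: 0.380·235/274 + 0.334·88/160 + 0.286·8/46 = 0.559.

0.56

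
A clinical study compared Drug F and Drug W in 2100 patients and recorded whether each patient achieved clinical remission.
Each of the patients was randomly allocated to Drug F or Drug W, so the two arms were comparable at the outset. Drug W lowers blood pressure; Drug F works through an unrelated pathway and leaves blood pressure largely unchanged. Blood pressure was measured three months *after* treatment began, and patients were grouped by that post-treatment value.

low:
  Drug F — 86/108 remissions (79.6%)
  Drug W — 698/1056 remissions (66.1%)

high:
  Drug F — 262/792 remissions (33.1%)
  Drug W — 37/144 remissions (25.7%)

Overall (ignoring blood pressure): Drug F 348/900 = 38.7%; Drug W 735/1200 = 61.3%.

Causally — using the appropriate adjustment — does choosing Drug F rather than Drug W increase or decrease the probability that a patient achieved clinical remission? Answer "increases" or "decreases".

The distribution of blood pressure is itself part of what the drug does — it is an intermediate outcome. Holding it fixed would remove that part of the effect; the total effect is the pooled difference.
Pooled: Drug F 38.7% vs Drug W 61.3%; Drug W is higher overall.

decreases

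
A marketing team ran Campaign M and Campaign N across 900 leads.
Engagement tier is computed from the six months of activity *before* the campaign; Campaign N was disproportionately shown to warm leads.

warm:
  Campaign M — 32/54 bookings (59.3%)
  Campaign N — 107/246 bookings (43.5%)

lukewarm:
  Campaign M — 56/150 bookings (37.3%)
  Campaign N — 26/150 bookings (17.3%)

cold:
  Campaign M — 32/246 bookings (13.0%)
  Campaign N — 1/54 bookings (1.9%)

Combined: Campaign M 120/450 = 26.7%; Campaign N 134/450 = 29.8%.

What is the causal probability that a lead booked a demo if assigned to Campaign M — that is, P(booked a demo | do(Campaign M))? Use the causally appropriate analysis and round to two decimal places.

0.37

The engagement tier-specific comparison favours Campaign M throughout, but the pooled figures favour Campaign N. The question is whether to condition on engagement tier.
Here engagement tier is a common cause — it drives both which campaign a case falls under and the outcome. The crude comparison mixes populations; the stratum-specific rates are the causally relevant ones.
Standardising Campaign M to the population engagement tier mix: 0.333·32/54 + 0.333·56/150 + 0.333·32/246 = 0.365.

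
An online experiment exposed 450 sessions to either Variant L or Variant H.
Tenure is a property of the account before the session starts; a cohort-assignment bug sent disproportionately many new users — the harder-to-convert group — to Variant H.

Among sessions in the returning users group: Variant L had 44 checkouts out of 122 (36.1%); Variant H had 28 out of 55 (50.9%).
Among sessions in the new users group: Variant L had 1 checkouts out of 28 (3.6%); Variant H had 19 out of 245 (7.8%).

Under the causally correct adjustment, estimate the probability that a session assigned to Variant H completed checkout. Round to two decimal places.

Variant H is higher inside every user tenure stratum but Variant L is higher in aggregate. Whether to stratify depends on how user tenure relates to the variant.
User tenure differs across variants for reasons unrelated to any effect of the variant itself, and it separately predicts the outcome — a classic confounder. We must compare within user tenure levels.
Standardising Variant H to the population user tenure mix: 0.393·28/55 + 0.607·19/245 = 0.247.

0.25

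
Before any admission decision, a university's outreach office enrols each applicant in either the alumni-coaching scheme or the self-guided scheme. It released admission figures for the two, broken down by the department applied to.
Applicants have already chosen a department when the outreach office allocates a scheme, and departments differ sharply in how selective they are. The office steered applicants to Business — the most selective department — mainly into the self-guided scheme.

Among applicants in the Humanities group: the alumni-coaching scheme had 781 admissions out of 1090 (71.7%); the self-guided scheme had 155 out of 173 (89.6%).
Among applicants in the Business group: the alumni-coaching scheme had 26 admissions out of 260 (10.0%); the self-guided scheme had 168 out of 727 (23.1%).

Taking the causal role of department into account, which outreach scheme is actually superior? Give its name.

The department-specific comparison favours the self-guided scheme throughout, but the pooled figures favour the alumni-coaching scheme. The question is whether to condition on department.
The imbalance in department arose from how applicants were allocated, not from anything the outreach scheme did; and department independently affects the outcome. The pooled gap is confounded — condition on department.
Within each level — Humanities: 71.7% vs 89.6%; Business: 10.0% vs 23.1% — the self-guided scheme is higher every time.

the self-guided scheme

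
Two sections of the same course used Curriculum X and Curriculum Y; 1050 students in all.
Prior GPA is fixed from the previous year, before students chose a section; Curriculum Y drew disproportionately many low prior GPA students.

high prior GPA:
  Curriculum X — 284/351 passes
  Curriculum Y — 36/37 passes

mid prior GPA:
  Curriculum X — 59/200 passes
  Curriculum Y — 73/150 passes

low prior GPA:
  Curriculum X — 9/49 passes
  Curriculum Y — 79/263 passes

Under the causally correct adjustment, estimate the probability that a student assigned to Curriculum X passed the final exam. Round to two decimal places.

0.45

Curriculum Y is higher inside every prior GPA band stratum but Curriculum X is higher in aggregate. Whether to stratify depends on how prior GPA band relates to the teaching method.
Nothing the teaching method does changes prior GPA band; the imbalance is an allocation artefact. With prior GPA band also predicting the outcome, the pooled figure is confounded, and the within-stratum comparison is the causal one.
Standardising Curriculum X to the population prior GPA band mix: 0.370·284/351 + 0.333·59/200 + 0.297·9/49 = 0.452.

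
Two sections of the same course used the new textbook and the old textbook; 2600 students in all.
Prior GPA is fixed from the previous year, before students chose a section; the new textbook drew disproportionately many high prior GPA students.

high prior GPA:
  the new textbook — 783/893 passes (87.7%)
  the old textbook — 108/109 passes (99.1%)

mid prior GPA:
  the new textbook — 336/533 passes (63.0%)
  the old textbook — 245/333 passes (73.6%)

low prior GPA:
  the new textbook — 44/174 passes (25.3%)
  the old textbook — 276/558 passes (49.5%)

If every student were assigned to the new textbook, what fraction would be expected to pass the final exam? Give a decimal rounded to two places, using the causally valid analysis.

Prior GPA band differs across teaching methods for reasons unrelated to any effect of the teaching method itself, and it separately predicts the outcome — a classic confounder. We must compare within prior GPA band levels.
Standardising the new textbook to the population prior GPA band mix: 0.385·783/893 + 0.333·336/533 + 0.282·44/174 = 0.619.

0.62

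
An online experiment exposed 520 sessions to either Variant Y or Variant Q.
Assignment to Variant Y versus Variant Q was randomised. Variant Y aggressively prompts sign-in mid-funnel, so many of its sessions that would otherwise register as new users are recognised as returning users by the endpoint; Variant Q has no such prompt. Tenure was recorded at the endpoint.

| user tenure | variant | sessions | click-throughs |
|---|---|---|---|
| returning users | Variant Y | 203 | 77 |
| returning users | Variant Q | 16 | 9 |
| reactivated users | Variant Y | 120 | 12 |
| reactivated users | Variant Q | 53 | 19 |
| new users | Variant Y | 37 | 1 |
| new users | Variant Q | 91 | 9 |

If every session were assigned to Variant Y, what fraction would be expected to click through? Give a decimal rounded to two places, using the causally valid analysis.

0.25

Within every user tenure level Variant Q has the higher rate, yet pooled Variant Y does — Simpson's reversal.
User tenure is recorded after the variant and is itself shifted by it — it sits on the causal path from variant to outcome. Conditioning on a mediator would strip out part of the effect we want; the pooled comparison gives the total causal effect.
So P(outcome | do(Variant Y)) is just the pooled rate for Variant Y: 90/360 = 0.250.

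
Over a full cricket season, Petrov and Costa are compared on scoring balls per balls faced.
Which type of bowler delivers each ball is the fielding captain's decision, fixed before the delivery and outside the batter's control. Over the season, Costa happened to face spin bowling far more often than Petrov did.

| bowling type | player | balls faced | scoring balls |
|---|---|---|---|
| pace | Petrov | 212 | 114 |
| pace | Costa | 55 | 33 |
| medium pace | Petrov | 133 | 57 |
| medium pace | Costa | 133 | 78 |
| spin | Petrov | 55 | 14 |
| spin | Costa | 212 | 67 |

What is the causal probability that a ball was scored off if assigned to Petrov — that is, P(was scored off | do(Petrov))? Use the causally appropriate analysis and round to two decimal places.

The bowling type-specific comparison favours Costa throughout, but the pooled figures favour Petrov. The question is whether to condition on bowling type.
Nothing the player does changes bowling type; the imbalance is an allocation artefact. With bowling type also predicting the outcome, the pooled figure is confounded, and the within-stratum comparison is the causal one.
Standardising Petrov to the population bowling type mix: 0.334·114/212 + 0.333·57/133 + 0.334·14/55 = 0.407.

0.41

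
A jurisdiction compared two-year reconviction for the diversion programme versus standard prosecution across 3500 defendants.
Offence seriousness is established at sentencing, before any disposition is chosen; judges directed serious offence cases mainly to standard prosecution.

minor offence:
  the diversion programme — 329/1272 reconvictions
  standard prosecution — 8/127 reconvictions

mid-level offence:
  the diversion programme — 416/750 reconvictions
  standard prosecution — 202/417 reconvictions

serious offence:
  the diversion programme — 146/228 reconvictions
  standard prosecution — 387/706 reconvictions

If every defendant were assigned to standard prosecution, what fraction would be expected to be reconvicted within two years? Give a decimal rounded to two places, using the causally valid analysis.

0.33

Nothing the disposition does changes offence seriousness; the imbalance is an allocation artefact. With offence seriousness also predicting the outcome, the pooled figure is confounded, and the within-stratum comparison is the causal one.
Standardising standard prosecution to the population offence seriousness mix: 0.400·8/127 + 0.333·202/417 + 0.267·387/706 = 0.333.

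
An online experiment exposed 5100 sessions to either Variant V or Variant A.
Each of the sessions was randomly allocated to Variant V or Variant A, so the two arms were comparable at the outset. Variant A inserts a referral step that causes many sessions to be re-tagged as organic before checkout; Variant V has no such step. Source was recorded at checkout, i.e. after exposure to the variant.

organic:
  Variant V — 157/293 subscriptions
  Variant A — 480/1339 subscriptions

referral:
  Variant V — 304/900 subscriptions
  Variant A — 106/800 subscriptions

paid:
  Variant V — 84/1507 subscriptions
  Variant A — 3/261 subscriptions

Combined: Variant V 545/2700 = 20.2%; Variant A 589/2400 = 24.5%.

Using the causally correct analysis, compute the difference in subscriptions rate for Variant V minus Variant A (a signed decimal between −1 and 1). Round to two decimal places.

The distribution of traffic source is itself part of what the variant does — it is an intermediate outcome. Holding it fixed would remove that part of the effect; the total effect is the pooled difference.
The causal difference is the pooled difference: 0.202 − 0.245 = -0.044.

-0.04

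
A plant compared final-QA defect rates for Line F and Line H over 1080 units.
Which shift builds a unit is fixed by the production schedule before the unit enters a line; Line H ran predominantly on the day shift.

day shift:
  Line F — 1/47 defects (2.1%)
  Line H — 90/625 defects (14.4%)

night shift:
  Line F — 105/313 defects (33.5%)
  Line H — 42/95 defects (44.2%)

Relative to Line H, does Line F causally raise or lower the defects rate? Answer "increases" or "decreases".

Since shift is a pre-existing factor (not a product of the line) and it affects the outcome on its own, it is a confounder. The stratified rates, not the pooled rate, identify the causal effect.
Within each level — day shift: 2.1% vs 14.4%; night shift: 33.5% vs 44.2% — Line F is lower every time.

decreases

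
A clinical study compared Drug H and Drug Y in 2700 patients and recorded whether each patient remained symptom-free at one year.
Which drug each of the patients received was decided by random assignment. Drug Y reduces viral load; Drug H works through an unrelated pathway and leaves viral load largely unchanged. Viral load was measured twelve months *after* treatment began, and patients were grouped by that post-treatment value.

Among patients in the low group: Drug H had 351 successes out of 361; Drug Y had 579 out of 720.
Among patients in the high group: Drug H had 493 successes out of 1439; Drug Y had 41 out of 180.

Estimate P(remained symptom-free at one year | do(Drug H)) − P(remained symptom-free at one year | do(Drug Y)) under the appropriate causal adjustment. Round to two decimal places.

Drug H is higher inside every viral load stratum but Drug Y is higher in aggregate. Whether to stratify depends on how viral load relates to the drug.
The distribution of viral load is itself part of what the drug does — it is an intermediate outcome. Holding it fixed would remove that part of the effect; the total effect is the pooled difference.
The causal difference is the pooled difference: 0.469 − 0.689 = -0.220.

-0.22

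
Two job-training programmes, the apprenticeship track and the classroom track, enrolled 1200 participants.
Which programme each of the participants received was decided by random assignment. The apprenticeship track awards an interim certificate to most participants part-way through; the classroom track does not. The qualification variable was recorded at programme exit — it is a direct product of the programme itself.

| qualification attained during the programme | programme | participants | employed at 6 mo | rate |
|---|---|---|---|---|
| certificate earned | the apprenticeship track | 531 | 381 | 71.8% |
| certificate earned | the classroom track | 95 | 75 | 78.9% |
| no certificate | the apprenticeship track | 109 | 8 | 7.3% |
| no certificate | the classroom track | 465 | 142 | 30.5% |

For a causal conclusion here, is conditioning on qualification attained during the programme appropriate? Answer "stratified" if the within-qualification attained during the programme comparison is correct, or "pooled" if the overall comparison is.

Within every qualification attained during the programme level the classroom track has the higher rate, yet pooled the apprenticeship track does — Simpson's reversal.
Qualification attained during the programme here is a post-treatment variable shaped by the programme; conditioning on it would introduce bias rather than remove it. The overall comparison is the causal one.
Pooled: the apprenticeship track 60.8% vs the classroom track 38.8%; the apprenticeship track is higher overall.

pooled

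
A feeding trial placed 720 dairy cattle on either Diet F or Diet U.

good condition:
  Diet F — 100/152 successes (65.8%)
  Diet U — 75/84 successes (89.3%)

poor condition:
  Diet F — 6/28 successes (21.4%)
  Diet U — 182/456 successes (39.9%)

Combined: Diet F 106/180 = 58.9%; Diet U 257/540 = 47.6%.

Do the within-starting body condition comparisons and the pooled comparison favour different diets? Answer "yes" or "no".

Within each starting body condition level (good condition 65.8% vs 89.3%; poor condition 21.4% vs 39.9%), Diet U has the higher rate every time. Pooled: 58.9% vs 47.6% — Diet F has the higher rate overall. The two comparisons disagree.

yes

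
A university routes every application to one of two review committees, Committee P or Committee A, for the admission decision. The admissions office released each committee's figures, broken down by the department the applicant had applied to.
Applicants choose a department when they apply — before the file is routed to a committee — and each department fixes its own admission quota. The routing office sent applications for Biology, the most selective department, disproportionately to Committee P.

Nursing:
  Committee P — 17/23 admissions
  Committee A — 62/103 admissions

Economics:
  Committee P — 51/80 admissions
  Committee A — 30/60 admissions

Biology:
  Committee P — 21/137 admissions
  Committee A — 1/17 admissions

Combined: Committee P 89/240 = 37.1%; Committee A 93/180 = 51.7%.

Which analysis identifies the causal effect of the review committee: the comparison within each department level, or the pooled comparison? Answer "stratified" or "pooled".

stratified

Department differs across review committees for reasons unrelated to any effect of the review committee itself, and it separately predicts the outcome — a classic confounder. We must compare within department levels.
Within each level — Nursing: 73.9% vs 60.2%; Economics: 63.7% vs 50.0%; Biology: 15.3% vs 5.9% — Committee P is higher every time.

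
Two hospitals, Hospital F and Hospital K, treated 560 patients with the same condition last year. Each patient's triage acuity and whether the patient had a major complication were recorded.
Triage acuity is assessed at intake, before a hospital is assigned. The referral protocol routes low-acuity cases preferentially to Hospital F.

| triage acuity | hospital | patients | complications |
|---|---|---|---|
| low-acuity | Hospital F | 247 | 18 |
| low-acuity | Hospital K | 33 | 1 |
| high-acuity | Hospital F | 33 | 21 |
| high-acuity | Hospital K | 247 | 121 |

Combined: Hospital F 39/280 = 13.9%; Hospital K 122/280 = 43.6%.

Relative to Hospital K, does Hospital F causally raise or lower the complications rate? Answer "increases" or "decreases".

increases

Here triage acuity is a common cause — it drives both which hospital a case falls under and the outcome. The crude comparison mixes populations; the stratum-specific rates are the causally relevant ones.
Within each level — low-acuity: 7.3% vs 3.0%; high-acuity: 63.6% vs 49.0% — Hospital K is lower every time.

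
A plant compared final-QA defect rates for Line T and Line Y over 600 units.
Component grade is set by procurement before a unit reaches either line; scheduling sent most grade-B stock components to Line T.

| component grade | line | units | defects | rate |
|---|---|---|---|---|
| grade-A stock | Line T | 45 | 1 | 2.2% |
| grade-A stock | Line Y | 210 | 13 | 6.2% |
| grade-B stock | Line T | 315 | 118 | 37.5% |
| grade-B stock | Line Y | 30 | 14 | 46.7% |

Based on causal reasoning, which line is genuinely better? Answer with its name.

Line T

Line T is lower inside every component grade stratum but Line Y is lower in aggregate. Whether to stratify depends on how component grade relates to the line.
Nothing the line does changes component grade; the imbalance is an allocation artefact. With component grade also predicting the outcome, the pooled figure is confounded, and the within-stratum comparison is the causal one.
Within each level — grade-A stock: 2.2% vs 6.2%; grade-B stock: 37.5% vs 46.7% — Line T is lower every time.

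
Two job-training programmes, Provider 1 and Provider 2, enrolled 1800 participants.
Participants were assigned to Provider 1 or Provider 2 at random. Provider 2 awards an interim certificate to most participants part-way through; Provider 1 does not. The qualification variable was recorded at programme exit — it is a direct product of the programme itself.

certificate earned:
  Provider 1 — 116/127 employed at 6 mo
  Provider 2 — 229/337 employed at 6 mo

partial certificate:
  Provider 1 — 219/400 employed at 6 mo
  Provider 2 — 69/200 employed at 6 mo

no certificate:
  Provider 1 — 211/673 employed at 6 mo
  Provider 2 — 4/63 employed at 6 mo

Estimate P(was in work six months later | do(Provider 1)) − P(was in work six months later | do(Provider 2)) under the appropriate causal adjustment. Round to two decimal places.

Because the programme influences qualification attained during the programme, qualification attained during the programme is a post-treatment mediator, not a confounder. Stratifying on it would bias the estimate; the causal effect is the crude pooled difference.
The causal difference is the pooled difference: 0.455 − 0.503 = -0.048.

-0.05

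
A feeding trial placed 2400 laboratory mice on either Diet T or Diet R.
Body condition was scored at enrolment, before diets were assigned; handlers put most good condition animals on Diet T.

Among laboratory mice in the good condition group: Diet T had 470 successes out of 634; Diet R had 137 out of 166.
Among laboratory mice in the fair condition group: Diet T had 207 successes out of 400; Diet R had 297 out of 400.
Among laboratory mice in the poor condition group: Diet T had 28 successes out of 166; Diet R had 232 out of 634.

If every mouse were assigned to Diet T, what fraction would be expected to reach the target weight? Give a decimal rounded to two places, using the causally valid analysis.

0.48

The starting body condition-specific comparison favours Diet R throughout, but the pooled figures favour Diet T. The question is whether to condition on starting body condition.
Starting body condition is set before the diet has any effect — it is not caused by the diet — and it independently drives the outcome. That makes it a confounder, so the causal comparison is within starting body condition levels.
Standardising Diet T to the population starting body condition mix: 0.333·470/634 + 0.333·207/400 + 0.333·28/166 = 0.476.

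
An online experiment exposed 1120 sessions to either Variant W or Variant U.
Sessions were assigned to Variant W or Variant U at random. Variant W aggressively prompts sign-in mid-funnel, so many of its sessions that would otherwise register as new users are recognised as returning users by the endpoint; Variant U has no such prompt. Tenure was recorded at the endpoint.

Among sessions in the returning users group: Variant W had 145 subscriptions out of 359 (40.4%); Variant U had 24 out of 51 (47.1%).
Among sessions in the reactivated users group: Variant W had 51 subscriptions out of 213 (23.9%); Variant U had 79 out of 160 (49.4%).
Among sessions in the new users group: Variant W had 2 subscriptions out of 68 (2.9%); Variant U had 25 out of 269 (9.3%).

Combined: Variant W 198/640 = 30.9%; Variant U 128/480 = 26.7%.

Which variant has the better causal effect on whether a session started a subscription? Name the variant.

Variant W

The user tenure-specific comparison favours Variant U throughout, but the pooled figures favour Variant W. The question is whether to condition on user tenure.
User tenure lies on the pathway variant → user tenure → outcome, so adjusting for it blocks the indirect effect. For the total causal effect of variant, use the unadjusted pooled rates.
Pooled: Variant W 30.9% vs Variant U 26.7%; Variant W is higher overall.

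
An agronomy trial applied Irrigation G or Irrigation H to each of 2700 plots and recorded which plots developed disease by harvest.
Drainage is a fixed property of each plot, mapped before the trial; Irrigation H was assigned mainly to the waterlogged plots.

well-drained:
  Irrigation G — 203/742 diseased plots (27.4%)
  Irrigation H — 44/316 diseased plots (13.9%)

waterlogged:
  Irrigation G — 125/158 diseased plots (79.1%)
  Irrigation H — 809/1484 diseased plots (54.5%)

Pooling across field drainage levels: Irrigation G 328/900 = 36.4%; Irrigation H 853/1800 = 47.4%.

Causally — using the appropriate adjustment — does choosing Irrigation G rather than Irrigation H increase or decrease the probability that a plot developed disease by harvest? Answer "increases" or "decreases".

Field drainage is set before the irrigation has any effect — it is not caused by the irrigation — and it independently drives the outcome. That makes it a confounder, so the causal comparison is within field drainage levels.
Within each level — well-drained: 27.4% vs 13.9%; waterlogged: 79.1% vs 54.5% — Irrigation H is lower every time.

increases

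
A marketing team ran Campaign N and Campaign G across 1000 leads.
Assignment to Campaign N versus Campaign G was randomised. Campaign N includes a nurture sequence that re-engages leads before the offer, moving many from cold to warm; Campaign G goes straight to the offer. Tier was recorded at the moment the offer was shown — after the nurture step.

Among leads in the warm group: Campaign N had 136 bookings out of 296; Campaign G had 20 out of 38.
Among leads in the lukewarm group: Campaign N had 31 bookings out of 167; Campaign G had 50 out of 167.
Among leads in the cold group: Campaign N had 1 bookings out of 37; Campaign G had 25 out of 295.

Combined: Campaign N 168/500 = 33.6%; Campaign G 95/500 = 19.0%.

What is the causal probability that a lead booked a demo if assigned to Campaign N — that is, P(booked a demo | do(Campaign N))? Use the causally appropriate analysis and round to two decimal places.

The engagement tier-specific comparison favours Campaign G throughout, but the pooled figures favour Campaign N. The question is whether to condition on engagement tier.
Stratifying would compare campaigns among leads the campaigns themselves sorted into engagement tier groups — a form of selection on an intermediate. The unconditioned pooled rates give the total causal effect.
So P(outcome | do(Campaign N)) is just the pooled rate for Campaign N: 168/500 = 0.336.

0.34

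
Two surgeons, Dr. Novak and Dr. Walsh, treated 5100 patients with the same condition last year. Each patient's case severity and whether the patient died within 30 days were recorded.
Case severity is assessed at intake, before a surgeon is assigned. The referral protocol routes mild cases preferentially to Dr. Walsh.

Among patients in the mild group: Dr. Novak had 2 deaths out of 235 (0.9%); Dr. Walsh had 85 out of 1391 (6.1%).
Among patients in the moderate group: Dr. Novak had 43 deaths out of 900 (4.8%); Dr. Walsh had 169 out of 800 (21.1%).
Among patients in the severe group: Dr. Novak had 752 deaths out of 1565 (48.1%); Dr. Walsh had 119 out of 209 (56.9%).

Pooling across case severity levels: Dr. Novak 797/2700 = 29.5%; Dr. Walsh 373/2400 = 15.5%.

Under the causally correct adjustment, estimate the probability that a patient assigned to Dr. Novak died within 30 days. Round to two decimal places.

0.19

Within every case severity level Dr. Novak has the lower rate, yet pooled Dr. Walsh does — Simpson's reversal.
The imbalance in case severity arose from how patients were allocated, not from anything the surgeon did; and case severity independently affects the outcome. The pooled gap is confounded — condition on case severity.
Standardising Dr. Novak to the population case severity mix: 0.319·2/235 + 0.333·43/900 + 0.348·752/1565 = 0.186.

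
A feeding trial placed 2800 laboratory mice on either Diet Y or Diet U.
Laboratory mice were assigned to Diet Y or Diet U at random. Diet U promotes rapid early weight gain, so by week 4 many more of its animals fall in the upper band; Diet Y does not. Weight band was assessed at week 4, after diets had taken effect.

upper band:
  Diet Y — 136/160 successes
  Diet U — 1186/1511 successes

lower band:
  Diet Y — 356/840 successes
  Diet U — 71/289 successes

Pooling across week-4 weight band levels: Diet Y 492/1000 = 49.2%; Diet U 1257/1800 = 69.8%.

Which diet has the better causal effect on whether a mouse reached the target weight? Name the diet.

Diet U

Week-4 weight band is downstream of the diet. One should not condition on a consequence of treatment, so the overall rates are the right comparison.
Pooled: Diet Y 49.2% vs Diet U 69.8%; Diet U is higher overall.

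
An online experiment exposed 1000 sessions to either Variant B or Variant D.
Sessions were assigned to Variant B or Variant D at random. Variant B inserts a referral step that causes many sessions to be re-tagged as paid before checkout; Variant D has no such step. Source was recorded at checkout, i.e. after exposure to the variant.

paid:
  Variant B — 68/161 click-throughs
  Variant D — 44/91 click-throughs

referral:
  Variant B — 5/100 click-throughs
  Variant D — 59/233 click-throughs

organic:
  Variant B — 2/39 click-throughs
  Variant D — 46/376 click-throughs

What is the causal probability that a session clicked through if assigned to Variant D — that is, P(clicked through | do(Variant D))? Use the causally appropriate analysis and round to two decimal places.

0.21

Traffic source here is a post-treatment variable shaped by the variant; conditioning on it would introduce bias rather than remove it. The overall comparison is the causal one.
So P(outcome | do(Variant D)) is just the pooled rate for Variant D: 149/700 = 0.213.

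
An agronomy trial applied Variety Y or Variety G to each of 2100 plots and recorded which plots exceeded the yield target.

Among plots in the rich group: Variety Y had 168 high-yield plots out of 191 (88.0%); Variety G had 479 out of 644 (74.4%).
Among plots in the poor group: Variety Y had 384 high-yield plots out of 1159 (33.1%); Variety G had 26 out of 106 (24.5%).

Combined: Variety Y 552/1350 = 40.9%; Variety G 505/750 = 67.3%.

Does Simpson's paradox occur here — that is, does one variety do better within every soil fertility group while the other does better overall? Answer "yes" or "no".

Within each soil fertility level (rich 88.0% vs 74.4%; poor 33.1% vs 24.5%), Variety Y has the higher rate every time. Pooled: 40.9% vs 67.3% — Variety G has the higher rate overall. The two comparisons disagree.

yes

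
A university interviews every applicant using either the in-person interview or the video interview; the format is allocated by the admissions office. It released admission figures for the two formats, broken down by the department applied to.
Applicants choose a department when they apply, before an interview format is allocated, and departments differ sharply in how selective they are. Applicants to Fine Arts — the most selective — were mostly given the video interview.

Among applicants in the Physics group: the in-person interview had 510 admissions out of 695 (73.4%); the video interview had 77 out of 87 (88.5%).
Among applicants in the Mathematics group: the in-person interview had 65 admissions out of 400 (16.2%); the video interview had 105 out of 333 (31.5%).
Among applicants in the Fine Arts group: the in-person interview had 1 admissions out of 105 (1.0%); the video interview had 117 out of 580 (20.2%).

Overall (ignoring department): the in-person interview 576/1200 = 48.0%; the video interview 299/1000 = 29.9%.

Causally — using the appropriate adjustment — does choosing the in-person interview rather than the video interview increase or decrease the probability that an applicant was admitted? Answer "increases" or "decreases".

decreases

Within every department level the video interview has the higher rate, yet pooled the in-person interview does — Simpson's reversal.
Department is set before the interview format has any effect — it is not caused by the interview format — and it independently drives the outcome. That makes it a confounder, so the causal comparison is within department levels.
Within each level — Physics: 73.4% vs 88.5%; Mathematics: 16.2% vs 31.5%; Fine Arts: 1.0% vs 20.2% — the video interview is higher every time.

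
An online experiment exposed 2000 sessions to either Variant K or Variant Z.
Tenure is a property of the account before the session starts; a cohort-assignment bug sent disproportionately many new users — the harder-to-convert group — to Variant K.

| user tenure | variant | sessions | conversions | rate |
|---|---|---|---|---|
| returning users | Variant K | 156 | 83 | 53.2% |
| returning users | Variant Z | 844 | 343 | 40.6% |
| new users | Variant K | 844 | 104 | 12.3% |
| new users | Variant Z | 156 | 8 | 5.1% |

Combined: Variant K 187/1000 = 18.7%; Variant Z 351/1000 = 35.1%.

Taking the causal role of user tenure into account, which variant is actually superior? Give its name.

Within every user tenure level Variant K has the higher rate, yet pooled Variant Z does — Simpson's reversal.
User tenure satisfies the back-door criterion: it is not a descendant of the variant, and it blocks the spurious path from variant to outcome. Adjusting for it (i.e., using the within-user tenure rates) gives the causal effect.
Within each level — returning users: 53.2% vs 40.6%; new users: 12.3% vs 5.1% — Variant K is higher every time.

Variant K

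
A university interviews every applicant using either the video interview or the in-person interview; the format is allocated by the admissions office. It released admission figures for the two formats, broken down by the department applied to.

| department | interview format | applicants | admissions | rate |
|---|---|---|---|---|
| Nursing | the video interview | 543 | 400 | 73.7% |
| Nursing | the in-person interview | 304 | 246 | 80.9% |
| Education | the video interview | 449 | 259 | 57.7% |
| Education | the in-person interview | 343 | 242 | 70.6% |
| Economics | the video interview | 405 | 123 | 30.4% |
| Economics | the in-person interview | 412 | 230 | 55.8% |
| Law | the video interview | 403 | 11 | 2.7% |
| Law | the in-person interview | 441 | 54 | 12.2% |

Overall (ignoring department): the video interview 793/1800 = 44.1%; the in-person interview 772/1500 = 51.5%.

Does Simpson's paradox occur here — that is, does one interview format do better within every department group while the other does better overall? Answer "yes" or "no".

no

Within each department level (Nursing 73.7% vs 80.9%; Education 57.7% vs 70.6%; Economics 30.4% vs 55.8%; Law 2.7% vs 12.2%), the in-person interview has the higher rate every time. Pooled: 44.1% vs 51.5% — the in-person interview has the higher rate overall. They agree.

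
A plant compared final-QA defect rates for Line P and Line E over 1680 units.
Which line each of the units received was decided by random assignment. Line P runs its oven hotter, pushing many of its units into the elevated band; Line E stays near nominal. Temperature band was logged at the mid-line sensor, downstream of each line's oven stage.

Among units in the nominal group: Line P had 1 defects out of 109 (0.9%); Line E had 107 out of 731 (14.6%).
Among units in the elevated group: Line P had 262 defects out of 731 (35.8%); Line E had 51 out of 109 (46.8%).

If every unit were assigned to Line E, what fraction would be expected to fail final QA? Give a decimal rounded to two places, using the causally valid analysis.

The in-process temperature band-specific comparison favours Line P throughout, but the pooled figures favour Line E. The question is whether to condition on in-process temperature band.
Because the line influences in-process temperature band, in-process temperature band is a post-treatment mediator, not a confounder. Stratifying on it would bias the estimate; the causal effect is the crude pooled difference.
So P(outcome | do(Line E)) is just the pooled rate for Line E: 158/840 = 0.188.

0.19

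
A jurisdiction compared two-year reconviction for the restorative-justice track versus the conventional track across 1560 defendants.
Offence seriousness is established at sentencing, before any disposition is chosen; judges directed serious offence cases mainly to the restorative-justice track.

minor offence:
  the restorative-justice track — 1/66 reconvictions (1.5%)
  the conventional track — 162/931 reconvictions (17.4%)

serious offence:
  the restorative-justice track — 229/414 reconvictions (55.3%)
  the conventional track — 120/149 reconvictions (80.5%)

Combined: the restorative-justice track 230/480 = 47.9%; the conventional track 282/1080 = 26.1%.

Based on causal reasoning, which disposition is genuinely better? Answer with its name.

The offence seriousness-specific comparison favours the restorative-justice track throughout, but the pooled figures favour the conventional track. The question is whether to condition on offence seriousness.
Offence seriousness is set before the disposition has any effect — it is not caused by the disposition — and it independently drives the outcome. That makes it a confounder, so the causal comparison is within offence seriousness levels.
Within each level — minor offence: 1.5% vs 17.4%; serious offence: 55.3% vs 80.5% — the restorative-justice track is lower every time.

the restorative-justice track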